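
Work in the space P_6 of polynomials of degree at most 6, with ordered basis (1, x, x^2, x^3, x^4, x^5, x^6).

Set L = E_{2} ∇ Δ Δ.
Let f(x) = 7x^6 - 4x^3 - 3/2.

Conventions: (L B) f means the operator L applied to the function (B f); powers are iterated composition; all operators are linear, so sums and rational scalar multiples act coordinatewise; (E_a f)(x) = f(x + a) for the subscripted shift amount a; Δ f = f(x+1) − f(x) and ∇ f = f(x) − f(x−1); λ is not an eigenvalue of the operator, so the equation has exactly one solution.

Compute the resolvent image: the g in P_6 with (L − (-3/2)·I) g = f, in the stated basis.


the result is g(x) = (14/3)x^6 - 376x^3 - 2800x^2 - 7280x - 15091/3

write g with unknown coordinates in the stated basis and equate coefficients in (L − (-3/2)·I) g = f
solving from the highest basis element down gives g = (14/3)x^6 - 376x^3 - 2800x^2 - 7280x - 15091/3
check: L g = 560x^3 + 4200x^2 + 10920x + 7544
so L g − (-3/2)·g = 7x^6 - 4x^3 - 3/2 = f ✓


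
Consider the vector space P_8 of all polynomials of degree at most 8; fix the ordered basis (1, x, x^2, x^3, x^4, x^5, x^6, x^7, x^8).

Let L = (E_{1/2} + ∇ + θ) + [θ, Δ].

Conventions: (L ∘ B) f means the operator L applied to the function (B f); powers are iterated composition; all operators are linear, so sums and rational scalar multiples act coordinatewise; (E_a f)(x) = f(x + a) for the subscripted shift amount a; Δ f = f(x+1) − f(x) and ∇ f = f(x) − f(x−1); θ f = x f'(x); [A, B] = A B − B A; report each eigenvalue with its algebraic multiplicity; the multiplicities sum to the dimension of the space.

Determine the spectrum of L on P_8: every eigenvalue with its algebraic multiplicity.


image of 1: 1
image of x: 2x + 1/2
image of x^2: 3x^2 + x - 11/4
image of x^3: 4x^3 + (3/2)x^2 - (33/4)x - 15/8
image of x^4: 5x^4 + 2x^3 - (33/2)x^2 - (15/2)x - 79/16
image of x^5: 6x^5 + (5/2)x^4 - (55/2)x^3 - (75/4)x^2 - (395/16)x - 127/32
image of x^6: 7x^6 + 3x^5 - (165/4)x^4 - (75/2)x^3 - (1185/16)x^2 - (381/16)x - 447/64
image of x^7: 8x^7 + (7/2)x^6 - (231/4)x^5 - (525/8)x^4 - (2765/16)x^3 - (2667/32)x^2 - (3129/64)x - 767/128
image of x^8: 9x^8 + 4x^7 - 77x^6 - 105x^5 - (2765/8)x^4 - (889/4)x^3 - (3129/16)x^2 - (767/16)x - 2303/256
the matrix is upper triangular; its diagonal is (1, 2, 3, 4, 5, 6, 7, 8, 9)
for a triangular matrix the eigenvalues are the diagonal entries, with algebraic multiplicity their repetition count

λ = 1 (multiplicity 1), λ = 2 (multiplicity 1), λ = 3 (multiplicity 1), λ = 4 (multiplicity 1), λ = 5 (multiplicity 1), λ = 6 (multiplicity 1), λ = 7 (multiplicity 1), λ = 8 (multiplicity 1), λ = 9 (multiplicity 1)


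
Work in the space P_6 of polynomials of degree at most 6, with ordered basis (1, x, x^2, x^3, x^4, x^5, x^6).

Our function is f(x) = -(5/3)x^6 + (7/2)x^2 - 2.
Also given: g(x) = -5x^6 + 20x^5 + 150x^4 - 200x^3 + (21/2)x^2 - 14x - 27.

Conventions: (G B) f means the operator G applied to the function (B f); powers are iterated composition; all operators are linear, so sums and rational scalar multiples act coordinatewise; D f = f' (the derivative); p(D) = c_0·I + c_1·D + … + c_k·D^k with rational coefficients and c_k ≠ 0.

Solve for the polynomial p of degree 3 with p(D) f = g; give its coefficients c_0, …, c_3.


c_0 = 3, c_1 = -2, c_2 = -3, c_3 = 1

D^0 f = -(5/3)x^6 + (7/2)x^2 - 2
D^1 f = -10x^5 + 7x
D^2 f = -50x^4 + 7
D^3 f = -200x^3
matching coefficients of g against c_0 f + c_1 Df + … from the top degree down determines the c_i
solution: c_0 = 3, c_1 = -2, c_2 = -3, c_3 = 1


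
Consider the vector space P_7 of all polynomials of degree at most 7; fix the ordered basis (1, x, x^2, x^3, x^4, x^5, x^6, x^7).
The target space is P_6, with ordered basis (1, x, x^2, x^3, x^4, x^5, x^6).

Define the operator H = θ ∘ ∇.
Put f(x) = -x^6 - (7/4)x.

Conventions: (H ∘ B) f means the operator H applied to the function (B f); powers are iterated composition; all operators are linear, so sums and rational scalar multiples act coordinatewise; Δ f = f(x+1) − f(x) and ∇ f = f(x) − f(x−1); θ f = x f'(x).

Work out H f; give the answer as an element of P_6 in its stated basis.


∇ f = -6x^5 + 15x^4 - 20x^3 + 15x^2 - 6x - 3/4
θ ∇ f = -30x^5 + 60x^4 - 60x^3 + 30x^2 - 6x

g(x) = -30x^5 + 60x^4 - 60x^3 + 30x^2 - 6x


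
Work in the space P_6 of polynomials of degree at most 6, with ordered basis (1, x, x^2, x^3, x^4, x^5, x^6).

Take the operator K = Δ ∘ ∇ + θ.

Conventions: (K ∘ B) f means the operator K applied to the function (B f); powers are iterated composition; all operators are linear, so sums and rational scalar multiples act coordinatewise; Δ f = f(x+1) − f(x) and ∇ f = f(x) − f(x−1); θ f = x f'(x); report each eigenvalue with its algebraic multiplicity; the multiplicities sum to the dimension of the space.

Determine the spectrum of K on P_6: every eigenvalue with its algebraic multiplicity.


λ = 0 (multiplicity 1), λ = 1 (multiplicity 1), λ = 2 (multiplicity 1), λ = 3 (multiplicity 1), λ = 4 (multiplicity 1), λ = 5 (multiplicity 1), λ = 6 (multiplicity 1)

image of 1: 0
image of x: x
image of x^2: 2x^2 + 2
image of x^3: 3x^3 + 6x
image of x^4: 4x^4 + 12x^2 + 2
image of x^5: 5x^5 + 20x^3 + 10x
image of x^6: 6x^6 + 30x^4 + 30x^2 + 2
the matrix is upper triangular; its diagonal is (0, 1, 2, 3, 4, 5, 6)
for a triangular matrix the eigenvalues are the diagonal entries, with algebraic multiplicity their repetition count


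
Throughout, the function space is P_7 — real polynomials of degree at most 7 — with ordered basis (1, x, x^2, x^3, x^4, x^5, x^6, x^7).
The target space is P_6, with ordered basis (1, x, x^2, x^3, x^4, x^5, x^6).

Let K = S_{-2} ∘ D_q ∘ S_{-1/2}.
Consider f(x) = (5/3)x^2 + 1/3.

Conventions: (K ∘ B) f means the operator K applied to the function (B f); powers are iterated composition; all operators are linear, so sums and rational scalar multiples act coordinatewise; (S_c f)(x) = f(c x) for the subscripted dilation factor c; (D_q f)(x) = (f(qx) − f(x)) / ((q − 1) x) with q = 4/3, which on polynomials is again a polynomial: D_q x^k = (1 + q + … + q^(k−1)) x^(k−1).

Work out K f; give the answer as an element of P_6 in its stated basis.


S_{-1/2} f = (5/12)x^2 + 1/3
D_q S_{-1/2} f = (35/36)x
S_{-2} (D_q ∘ S_{-1/2}) f = -(35/18)x

the result is g(x) = -(35/18)x


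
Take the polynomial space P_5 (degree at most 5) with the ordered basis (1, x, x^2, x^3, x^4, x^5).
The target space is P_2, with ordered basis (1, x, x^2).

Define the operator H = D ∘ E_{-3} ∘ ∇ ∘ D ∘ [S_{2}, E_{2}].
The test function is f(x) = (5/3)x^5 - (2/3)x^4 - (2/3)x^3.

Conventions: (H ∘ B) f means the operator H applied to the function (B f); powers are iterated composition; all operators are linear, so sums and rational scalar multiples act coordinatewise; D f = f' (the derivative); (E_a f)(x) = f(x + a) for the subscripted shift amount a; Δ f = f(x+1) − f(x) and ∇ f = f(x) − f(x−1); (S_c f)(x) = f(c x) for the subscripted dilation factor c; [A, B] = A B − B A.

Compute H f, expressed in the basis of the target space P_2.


E_{2} f = (5/3)x^5 + 16x^4 + (182/3)x^3 + (340/3)x^2 + 104x + 112/3
S_{2} E_{2} f = (160/3)x^5 + 256x^4 + (1456/3)x^3 + (1360/3)x^2 + 208x + 112/3
S_{2} f = (160/3)x^5 - (32/3)x^4 - (16/3)x^3
E_{2} S_{2} f = (160/3)x^5 + (1568/3)x^4 + (6128/3)x^3 + (11936/3)x^2 + (11584/3)x + 4480/3
[S_{2}, E_{2}] f = -(800/3)x^4 - (4672/3)x^3 - (10576/3)x^2 - (10960/3)x - 1456
D [S_{2}, E_{2}] f = -(3200/3)x^3 - 4672x^2 - (21152/3)x - 10960/3
∇ D [S_{2}, E_{2}] f = -3200x^2 - 6144x - 10336/3
E_{-3} ∇ D [S_{2}, E_{2}] f = -3200x^2 + 13056x - 41440/3
D E_{-3} ∇ D [S_{2}, E_{2}] f = -6400x + 13056

g(x) = -6400x + 13056


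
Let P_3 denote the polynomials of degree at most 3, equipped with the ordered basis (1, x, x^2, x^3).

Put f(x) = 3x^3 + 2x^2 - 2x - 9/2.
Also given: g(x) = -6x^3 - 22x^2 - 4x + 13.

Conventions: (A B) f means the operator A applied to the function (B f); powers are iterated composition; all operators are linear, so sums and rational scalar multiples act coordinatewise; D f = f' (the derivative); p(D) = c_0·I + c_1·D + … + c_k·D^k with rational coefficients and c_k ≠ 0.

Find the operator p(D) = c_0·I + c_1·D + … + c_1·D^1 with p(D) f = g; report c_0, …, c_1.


D^0 f = 3x^3 + 2x^2 - 2x - 9/2
D^1 f = 9x^2 + 4x - 2
matching coefficients of g against c_0 f + c_1 Df + … from the top degree down determines the c_i
solution: c_0 = -2, c_1 = -2

c_0 = -2, c_1 = -2


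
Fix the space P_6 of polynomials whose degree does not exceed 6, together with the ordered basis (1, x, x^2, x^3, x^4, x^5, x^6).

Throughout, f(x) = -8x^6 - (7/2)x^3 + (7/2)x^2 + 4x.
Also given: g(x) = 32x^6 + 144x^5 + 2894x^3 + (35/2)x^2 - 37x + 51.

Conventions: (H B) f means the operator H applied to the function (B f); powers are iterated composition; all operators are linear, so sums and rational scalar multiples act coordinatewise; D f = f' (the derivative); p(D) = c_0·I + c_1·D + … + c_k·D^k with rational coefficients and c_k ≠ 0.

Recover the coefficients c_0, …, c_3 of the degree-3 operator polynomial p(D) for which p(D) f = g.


D^0 f = -8x^6 - (7/2)x^3 + (7/2)x^2 + 4x
D^1 f = -48x^5 - (21/2)x^2 + 7x + 4
D^2 f = -240x^4 - 21x + 7
D^3 f = -960x^3 - 21
matching coefficients of g against c_0 f + c_1 Df + … from the top degree down determines the c_i
solution: c_0 = -4, c_1 = -3, c_2 = 0, c_3 = -3

p(D) = -4·I − 3·D − 3·D^3, i.e. c_0 = -4, c_1 = -3, c_2 = 0, c_3 = -3


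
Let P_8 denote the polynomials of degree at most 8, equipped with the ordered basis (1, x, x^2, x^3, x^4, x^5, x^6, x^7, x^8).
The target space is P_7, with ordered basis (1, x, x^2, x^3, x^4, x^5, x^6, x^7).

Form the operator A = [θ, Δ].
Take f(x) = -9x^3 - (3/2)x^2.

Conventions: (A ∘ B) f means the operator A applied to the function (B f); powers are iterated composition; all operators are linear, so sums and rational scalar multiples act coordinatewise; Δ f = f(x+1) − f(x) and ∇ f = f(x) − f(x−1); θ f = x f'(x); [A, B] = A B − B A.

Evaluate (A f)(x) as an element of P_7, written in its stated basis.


the image equals g(x) = 27x^2 + 57x + 30

Δ f = -27x^2 - 30x - 21/2
θ Δ f = -54x^2 - 30x
θ f = -27x^3 - 3x^2
Δ θ f = -81x^2 - 87x - 30
[θ, Δ] f = 27x^2 + 57x + 30


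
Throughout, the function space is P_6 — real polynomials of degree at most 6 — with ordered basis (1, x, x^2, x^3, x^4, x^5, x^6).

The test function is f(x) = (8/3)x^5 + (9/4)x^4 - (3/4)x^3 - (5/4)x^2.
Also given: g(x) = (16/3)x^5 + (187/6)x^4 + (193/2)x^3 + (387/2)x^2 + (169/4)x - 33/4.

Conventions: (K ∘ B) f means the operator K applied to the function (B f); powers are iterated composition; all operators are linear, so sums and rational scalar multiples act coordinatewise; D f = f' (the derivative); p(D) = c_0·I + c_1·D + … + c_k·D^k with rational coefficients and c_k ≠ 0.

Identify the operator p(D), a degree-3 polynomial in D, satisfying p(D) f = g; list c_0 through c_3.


c_0 = 2, c_1 = 2, c_2 = 3/2, c_3 = 1

D^0 f = (8/3)x^5 + (9/4)x^4 - (3/4)x^3 - (5/4)x^2
D^1 f = (40/3)x^4 + 9x^3 - (9/4)x^2 - (5/2)x
D^2 f = (160/3)x^3 + 27x^2 - (9/2)x - 5/2
D^3 f = 160x^2 + 54x - 9/2
matching coefficients of g against c_0 f + c_1 Df + … from the top degree down determines the c_i
solution: c_0 = 2, c_1 = 2, c_2 = 3/2, c_3 = 1


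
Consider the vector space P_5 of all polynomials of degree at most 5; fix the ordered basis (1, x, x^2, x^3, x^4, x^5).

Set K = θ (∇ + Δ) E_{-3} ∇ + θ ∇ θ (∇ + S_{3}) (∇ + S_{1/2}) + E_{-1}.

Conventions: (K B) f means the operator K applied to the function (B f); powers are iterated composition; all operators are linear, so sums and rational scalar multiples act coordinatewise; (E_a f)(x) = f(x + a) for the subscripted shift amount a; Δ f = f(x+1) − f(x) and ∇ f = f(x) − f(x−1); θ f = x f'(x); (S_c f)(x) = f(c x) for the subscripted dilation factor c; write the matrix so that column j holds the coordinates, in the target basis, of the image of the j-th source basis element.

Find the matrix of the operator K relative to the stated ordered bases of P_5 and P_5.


image of 1: 1
image of x: x - 1
image of x^2: x^2 + 7x + 1
image of x^3: x^3 + (231/4)x^2 + (753/8)x - 1
image of x^4: x^4 + 239x^3 + (3519/2)x^2 - (4939/4)x + 1
image of x^5: x^5 + (6035/8)x^4 + (295015/16)x^3 - (96175/4)x^2 + (326135/32)x - 1
each image's coordinates form column j of the matrix

the matrix is [[1, -1, 1, -1, 1, -1]; [0, 1, 7, 753/8, -4939/4, 326135/32]; [0, 0, 1, 231/4, 3519/2, -96175/4]; [0, 0, 0, 1, 239, 295015/16]; [0, 0, 0, 0, 1, 6035/8]; [0, 0, 0, 0, 0, 1]] (rows listed top to bottom)


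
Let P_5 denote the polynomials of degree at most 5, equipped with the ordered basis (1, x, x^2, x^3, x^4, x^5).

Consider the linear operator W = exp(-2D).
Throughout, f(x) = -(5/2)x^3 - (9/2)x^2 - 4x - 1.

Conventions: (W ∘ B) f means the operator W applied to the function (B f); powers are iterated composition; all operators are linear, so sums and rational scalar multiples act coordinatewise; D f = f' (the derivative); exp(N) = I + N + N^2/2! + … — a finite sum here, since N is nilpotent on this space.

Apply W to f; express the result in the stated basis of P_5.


the result is g(x) = -(5/2)x^3 + (21/2)x^2 - 16x + 9

order-1 term: 15x^2 + 18x + 8
order-2 term: -30x - 18
order-3 term: 20
the series for exp(-2D) f terminates at order 3
exp(-2D) f = -(5/2)x^3 + (21/2)x^2 - 16x + 9


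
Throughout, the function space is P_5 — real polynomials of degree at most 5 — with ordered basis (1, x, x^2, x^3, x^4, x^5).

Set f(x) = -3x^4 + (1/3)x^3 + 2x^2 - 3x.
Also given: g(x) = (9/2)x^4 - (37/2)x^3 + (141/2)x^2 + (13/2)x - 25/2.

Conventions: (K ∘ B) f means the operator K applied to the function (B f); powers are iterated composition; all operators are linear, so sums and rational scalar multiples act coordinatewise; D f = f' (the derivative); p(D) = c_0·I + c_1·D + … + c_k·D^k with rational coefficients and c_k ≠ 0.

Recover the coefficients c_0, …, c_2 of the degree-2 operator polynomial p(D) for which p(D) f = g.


p(D) = -(3/2)·I + (3/2)·D − 2·D^2, i.e. c_0 = -3/2, c_1 = 3/2, c_2 = -2

D^0 f = -3x^4 + (1/3)x^3 + 2x^2 - 3x
D^1 f = -12x^3 + x^2 + 4x - 3
D^2 f = -36x^2 + 2x + 4
matching coefficients of g against c_0 f + c_1 Df + … from the top degree down determines the c_i
solution: c_0 = -3/2, c_1 = 3/2, c_2 = -2


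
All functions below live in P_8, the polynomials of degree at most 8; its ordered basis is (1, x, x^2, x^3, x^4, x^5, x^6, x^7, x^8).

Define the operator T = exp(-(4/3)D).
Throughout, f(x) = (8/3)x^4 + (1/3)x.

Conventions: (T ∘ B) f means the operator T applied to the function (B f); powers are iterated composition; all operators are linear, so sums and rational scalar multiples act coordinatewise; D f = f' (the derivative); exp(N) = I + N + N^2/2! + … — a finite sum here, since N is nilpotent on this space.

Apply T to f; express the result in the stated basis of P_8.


the image equals g(x) = (8/3)x^4 - (128/9)x^3 + (256/9)x^2 - (2021/81)x + 1940/243

order-1 term: -(128/9)x^3 - 4/9
order-2 term: (256/9)x^2
order-3 term: -(2048/81)x
order-4 term: 2048/243
the series for exp(-(4/3)D) f terminates at order 4
exp(-(4/3)D) f = (8/3)x^4 - (128/9)x^3 + (256/9)x^2 - (2021/81)x + 1940/243


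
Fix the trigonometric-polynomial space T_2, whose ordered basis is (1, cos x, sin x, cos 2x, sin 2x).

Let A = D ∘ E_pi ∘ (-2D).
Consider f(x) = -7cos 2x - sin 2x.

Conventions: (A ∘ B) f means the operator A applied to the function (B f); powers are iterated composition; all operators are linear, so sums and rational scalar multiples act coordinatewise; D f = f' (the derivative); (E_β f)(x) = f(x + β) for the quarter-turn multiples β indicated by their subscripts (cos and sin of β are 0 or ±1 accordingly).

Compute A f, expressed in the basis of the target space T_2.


the result is g(x) = -56cos 2x - 8sin 2x

D f = -2cos 2x + 14sin 2x
(-2D) f = 4cos 2x - 28sin 2x
E_pi (-2D) f = 4cos 2x - 28sin 2x
D E_pi (-2D) f = -56cos 2x - 8sin 2x


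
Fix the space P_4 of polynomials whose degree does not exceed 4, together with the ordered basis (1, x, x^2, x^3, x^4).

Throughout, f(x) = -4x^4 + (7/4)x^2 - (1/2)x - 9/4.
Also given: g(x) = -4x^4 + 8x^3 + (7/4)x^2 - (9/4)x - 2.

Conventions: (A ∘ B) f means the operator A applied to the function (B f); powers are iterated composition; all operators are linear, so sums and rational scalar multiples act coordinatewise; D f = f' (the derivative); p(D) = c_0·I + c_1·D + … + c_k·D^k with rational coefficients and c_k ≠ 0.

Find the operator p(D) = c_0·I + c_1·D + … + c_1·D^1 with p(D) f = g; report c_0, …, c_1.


p(D) = I − (1/2)·D, i.e. c_0 = 1, c_1 = -1/2

D^0 f = -4x^4 + (7/4)x^2 - (1/2)x - 9/4
D^1 f = -16x^3 + (7/2)x - 1/2
matching coefficients of g against c_0 f + c_1 Df + … from the top degree down determines the c_i
solution: c_0 = 1, c_1 = -1/2


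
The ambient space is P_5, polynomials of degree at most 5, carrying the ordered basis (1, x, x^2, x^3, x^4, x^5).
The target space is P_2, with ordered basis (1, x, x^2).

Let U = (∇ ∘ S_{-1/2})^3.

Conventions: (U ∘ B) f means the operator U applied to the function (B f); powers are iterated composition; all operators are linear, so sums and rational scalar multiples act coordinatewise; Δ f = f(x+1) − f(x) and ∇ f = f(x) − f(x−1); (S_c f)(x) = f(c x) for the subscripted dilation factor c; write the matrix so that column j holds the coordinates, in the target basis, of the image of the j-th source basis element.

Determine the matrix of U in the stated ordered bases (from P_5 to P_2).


image of 1: 0
image of x: 0
image of x^2: 0
image of x^3: 3/32
image of x^4: -(3/64)x + 9/128
image of x^5: (15/1024)x^2 - (45/1024)x + 15/256
each image's coordinates form column j of the matrix

the matrix is [[0, 0, 0, 3/32, 9/128, 15/256]; [0, 0, 0, 0, -3/64, -45/1024]; [0, 0, 0, 0, 0, 15/1024]] (rows listed top to bottom)


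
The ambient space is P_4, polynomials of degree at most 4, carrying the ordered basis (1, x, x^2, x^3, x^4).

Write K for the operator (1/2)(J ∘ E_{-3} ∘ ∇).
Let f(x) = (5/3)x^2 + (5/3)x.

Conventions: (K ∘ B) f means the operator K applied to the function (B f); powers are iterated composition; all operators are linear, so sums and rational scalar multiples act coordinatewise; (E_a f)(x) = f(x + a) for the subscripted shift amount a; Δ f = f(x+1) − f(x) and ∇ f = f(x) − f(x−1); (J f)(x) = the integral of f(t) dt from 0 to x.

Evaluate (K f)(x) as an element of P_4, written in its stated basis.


g(x) = (5/6)x^2 - 5x

∇ f = (10/3)x
E_{-3} ∇ f = (10/3)x - 10
J E_{-3} ∇ f = (5/3)x^2 - 10x
((1/2)(J ∘ E_{-3} ∘ ∇)) f = (5/6)x^2 - 5x


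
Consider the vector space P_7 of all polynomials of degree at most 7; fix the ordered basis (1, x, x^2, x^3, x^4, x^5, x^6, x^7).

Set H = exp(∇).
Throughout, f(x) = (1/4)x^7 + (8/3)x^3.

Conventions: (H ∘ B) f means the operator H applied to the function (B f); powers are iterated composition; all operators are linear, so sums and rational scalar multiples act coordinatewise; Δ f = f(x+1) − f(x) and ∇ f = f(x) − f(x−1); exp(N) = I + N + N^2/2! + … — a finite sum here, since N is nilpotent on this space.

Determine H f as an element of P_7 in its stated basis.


order-1 term: (7/4)x^6 - (21/4)x^5 + (35/4)x^4 - (35/4)x^3 + (53/4)x^2 - (39/4)x + 35/12
order-2 term: (21/4)x^5 - (105/4)x^4 + (245/4)x^3 - (315/4)x^2 + (249/4)x - 95/4
order-3 term: (35/4)x^4 - (105/2)x^3 + (525/4)x^2 - (315/2)x + 935/12
order-4 term: (35/4)x^3 - (105/2)x^2 + (455/4)x - 175/2
order-5 term: (21/4)x^2 - (105/4)x + 35
order-6 term: (7/4)x - 21/4
order-7 term: 1/4
the series for exp(∇) f terminates at order 7
exp(∇) f = (1/4)x^7 + (7/4)x^6 - (35/4)x^4 + (137/12)x^3 + (37/2)x^2 - (63/4)x - 5/12

the image equals g(x) = (1/4)x^7 + (7/4)x^6 - (35/4)x^4 + (137/12)x^3 + (37/2)x^2 - (63/4)x - 5/12


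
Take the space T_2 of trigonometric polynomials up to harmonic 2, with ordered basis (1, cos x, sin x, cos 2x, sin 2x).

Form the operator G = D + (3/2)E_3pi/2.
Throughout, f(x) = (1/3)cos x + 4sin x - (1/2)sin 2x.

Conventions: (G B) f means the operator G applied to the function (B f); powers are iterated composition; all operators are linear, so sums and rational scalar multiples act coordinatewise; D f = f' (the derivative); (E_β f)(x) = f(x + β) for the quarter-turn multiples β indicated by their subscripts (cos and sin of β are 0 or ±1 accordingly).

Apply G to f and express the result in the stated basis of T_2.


g(x) = -2cos x + (1/6)sin x - cos 2x + (3/4)sin 2x

D f = 4cos x - (1/3)sin x - cos 2x
E_3pi/2 f = -4cos x + (1/3)sin x + (1/2)sin 2x
((3/2)E_3pi/2) f = -6cos x + (1/2)sin x + (3/4)sin 2x
(D + (3/2)E_3pi/2) f = -2cos x + (1/6)sin x - cos 2x + (3/4)sin 2x


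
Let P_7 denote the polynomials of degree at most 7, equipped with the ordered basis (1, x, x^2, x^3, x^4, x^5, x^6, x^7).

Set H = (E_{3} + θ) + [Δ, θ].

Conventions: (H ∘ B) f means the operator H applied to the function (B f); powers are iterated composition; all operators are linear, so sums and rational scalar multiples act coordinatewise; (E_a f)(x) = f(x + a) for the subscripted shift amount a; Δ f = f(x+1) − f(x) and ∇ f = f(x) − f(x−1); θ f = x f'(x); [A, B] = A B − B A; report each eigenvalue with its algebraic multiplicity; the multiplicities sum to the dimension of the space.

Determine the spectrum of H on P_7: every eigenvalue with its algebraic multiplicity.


image of 1: 1
image of x: 2x + 4
image of x^2: 3x^2 + 8x + 11
image of x^3: 4x^3 + 12x^2 + 33x + 30
image of x^4: 5x^4 + 16x^3 + 66x^2 + 120x + 85
image of x^5: 6x^5 + 20x^4 + 110x^3 + 300x^2 + 425x + 248
image of x^6: 7x^6 + 24x^5 + 165x^4 + 600x^3 + 1275x^2 + 1488x + 735
image of x^7: 8x^7 + 28x^6 + 231x^5 + 1050x^4 + 2975x^3 + 5208x^2 + 5145x + 2194
the matrix is upper triangular; its diagonal is (1, 2, 3, 4, 5, 6, 7, 8)
for a triangular matrix the eigenvalues are the diagonal entries, with algebraic multiplicity their repetition count

λ = 1 (multiplicity 1), λ = 2 (multiplicity 1), λ = 3 (multiplicity 1), λ = 4 (multiplicity 1), λ = 5 (multiplicity 1), λ = 6 (multiplicity 1), λ = 7 (multiplicity 1), λ = 8 (multiplicity 1)


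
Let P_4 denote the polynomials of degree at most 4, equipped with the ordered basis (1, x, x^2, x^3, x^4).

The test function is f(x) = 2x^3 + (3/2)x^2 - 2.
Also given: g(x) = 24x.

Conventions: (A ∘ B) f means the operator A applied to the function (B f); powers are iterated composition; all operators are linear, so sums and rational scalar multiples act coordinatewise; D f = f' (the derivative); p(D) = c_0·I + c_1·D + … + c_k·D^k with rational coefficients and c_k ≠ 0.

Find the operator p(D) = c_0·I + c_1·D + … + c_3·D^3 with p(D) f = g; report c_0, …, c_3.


D^0 f = 2x^3 + (3/2)x^2 - 2
D^1 f = 6x^2 + 3x
D^2 f = 12x + 3
D^3 f = 12
matching coefficients of g against c_0 f + c_1 Df + … from the top degree down determines the c_i
solution: c_0 = 0, c_1 = 0, c_2 = 2, c_3 = -1/2

p(D) = 2·D^2 − (1/2)·D^3, i.e. c_0 = 0, c_1 = 0, c_2 = 2, c_3 = -1/2


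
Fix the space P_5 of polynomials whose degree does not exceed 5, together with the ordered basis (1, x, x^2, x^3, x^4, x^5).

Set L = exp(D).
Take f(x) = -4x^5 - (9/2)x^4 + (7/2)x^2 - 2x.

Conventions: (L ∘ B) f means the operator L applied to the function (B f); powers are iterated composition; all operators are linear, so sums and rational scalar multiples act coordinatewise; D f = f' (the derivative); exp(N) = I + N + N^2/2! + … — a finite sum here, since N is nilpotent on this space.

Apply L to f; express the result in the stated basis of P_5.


order-1 term: -20x^4 - 18x^3 + 7x - 2
order-2 term: -40x^3 - 27x^2 + 7/2
order-3 term: -40x^2 - 18x
order-4 term: -20x - 9/2
order-5 term: -4
the series for exp(D) f terminates at order 5
exp(D) f = -4x^5 - (49/2)x^4 - 58x^3 - (127/2)x^2 - 33x - 7

the result is g(x) = -4x^5 - (49/2)x^4 - 58x^3 - (127/2)x^2 - 33x - 7


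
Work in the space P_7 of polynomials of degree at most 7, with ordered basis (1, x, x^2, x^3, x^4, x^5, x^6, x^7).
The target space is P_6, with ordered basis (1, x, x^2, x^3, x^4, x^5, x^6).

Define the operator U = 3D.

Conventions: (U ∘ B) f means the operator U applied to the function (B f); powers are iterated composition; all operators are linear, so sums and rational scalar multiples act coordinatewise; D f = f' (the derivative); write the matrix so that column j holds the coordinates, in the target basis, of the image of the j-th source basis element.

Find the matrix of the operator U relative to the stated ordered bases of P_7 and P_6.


the matrix is [[0, 3, 0, 0, 0, 0, 0, 0]; [0, 0, 6, 0, 0, 0, 0, 0]; [0, 0, 0, 9, 0, 0, 0, 0]; [0, 0, 0, 0, 12, 0, 0, 0]; [0, 0, 0, 0, 0, 15, 0, 0]; [0, 0, 0, 0, 0, 0, 18, 0]; [0, 0, 0, 0, 0, 0, 0, 21]] (rows listed top to bottom)

image of 1: 0
image of x: 3
image of x^2: 6x
image of x^3: 9x^2
image of x^4: 12x^3
image of x^5: 15x^4
image of x^6: 18x^5
image of x^7: 21x^6
each image's coordinates form column j of the matrix


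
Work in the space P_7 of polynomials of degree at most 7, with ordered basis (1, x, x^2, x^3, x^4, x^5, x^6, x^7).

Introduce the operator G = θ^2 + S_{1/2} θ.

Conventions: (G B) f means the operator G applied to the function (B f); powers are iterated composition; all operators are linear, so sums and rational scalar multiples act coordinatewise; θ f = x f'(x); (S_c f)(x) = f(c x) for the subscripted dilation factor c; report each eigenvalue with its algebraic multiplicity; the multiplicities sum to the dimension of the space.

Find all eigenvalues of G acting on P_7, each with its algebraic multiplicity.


λ = 0 (multiplicity 1), λ = 3/2 (multiplicity 1), λ = 9/2 (multiplicity 1), λ = 75/8 (multiplicity 1), λ = 65/4 (multiplicity 1), λ = 805/32 (multiplicity 1), λ = 1155/32 (multiplicity 1), λ = 6279/128 (multiplicity 1)

image of 1: 0
image of x: (3/2)x
image of x^2: (9/2)x^2
image of x^3: (75/8)x^3
image of x^4: (65/4)x^4
image of x^5: (805/32)x^5
image of x^6: (1155/32)x^6
image of x^7: (6279/128)x^7
the matrix is upper triangular; its diagonal is (0, 3/2, 9/2, 75/8, 65/4, 805/32, 1155/32, 6279/128)
for a triangular matrix the eigenvalues are the diagonal entries, with algebraic multiplicity their repetition count


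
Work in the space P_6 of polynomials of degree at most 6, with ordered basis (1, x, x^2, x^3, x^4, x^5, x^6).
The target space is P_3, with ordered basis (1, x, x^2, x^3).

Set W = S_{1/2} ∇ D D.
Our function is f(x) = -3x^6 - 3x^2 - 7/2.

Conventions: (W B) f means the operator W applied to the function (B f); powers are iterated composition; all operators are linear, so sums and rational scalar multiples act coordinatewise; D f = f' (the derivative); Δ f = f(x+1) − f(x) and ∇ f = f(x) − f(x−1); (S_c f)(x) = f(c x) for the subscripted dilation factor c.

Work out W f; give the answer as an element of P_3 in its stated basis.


the result is g(x) = -45x^3 + 135x^2 - 180x + 90

D f = -18x^5 - 6x
D D f = -90x^4 - 6
∇ D D f = -360x^3 + 540x^2 - 360x + 90
S_{1/2} (∇ D D) f = -45x^3 + 135x^2 - 180x + 90


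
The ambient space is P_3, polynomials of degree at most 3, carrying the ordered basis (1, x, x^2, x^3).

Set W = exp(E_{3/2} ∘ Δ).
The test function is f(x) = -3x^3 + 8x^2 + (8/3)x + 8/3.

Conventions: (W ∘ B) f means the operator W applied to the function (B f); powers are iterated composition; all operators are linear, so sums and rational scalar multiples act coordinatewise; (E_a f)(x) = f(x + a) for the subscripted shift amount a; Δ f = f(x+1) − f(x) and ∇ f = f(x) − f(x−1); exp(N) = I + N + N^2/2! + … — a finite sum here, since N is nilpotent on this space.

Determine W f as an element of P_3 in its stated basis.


g(x) = -3x^3 - x^2 - (79/3)x - 365/12

order-1 term: -9x^2 - 20x - 25/12
order-2 term: -9x - 28
order-3 term: -3
the series for exp(E_{3/2} ∘ Δ) f terminates at order 3
exp(E_{3/2} ∘ Δ) f = -3x^3 - x^2 - (79/3)x - 365/12


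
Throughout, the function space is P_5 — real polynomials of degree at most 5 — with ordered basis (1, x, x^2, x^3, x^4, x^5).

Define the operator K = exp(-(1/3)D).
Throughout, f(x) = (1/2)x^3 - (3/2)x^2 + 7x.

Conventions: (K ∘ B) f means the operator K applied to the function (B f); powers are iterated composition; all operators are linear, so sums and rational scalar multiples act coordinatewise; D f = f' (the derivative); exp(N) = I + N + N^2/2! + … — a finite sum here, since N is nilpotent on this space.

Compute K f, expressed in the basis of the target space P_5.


the image equals g(x) = (1/2)x^3 - 2x^2 + (49/6)x - 68/27

order-1 term: -(1/2)x^2 + x - 7/3
order-2 term: (1/6)x - 1/6
order-3 term: -1/54
the series for exp(-(1/3)D) f terminates at order 3
exp(-(1/3)D) f = (1/2)x^3 - 2x^2 + (49/6)x - 68/27


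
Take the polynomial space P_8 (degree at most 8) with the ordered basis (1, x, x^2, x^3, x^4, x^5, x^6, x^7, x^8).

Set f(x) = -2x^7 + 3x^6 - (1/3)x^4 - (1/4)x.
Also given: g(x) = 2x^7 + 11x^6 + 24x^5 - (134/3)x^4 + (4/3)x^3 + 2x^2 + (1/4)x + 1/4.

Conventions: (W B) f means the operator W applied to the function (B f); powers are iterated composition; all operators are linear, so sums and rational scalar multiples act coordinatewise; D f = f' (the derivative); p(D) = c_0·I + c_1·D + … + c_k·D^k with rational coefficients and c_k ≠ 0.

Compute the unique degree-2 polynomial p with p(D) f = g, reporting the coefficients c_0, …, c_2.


D^0 f = -2x^7 + 3x^6 - (1/3)x^4 - (1/4)x
D^1 f = -14x^6 + 18x^5 - (4/3)x^3 - 1/4
D^2 f = -84x^5 + 90x^4 - 4x^2
matching coefficients of g against c_0 f + c_1 Df + … from the top degree down determines the c_i
solution: c_0 = -1, c_1 = -1, c_2 = -1/2

c_0 = -1, c_1 = -1, c_2 = -1/2


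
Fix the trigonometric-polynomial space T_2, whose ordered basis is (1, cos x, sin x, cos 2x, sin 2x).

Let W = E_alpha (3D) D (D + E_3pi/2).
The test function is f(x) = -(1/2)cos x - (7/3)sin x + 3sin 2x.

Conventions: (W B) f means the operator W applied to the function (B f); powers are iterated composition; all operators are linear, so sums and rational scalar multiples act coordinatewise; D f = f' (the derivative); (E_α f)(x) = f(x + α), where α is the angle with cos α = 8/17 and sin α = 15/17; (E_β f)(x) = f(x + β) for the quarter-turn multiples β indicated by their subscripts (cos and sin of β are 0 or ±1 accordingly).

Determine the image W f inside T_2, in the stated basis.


D f = -(7/3)cos x + (1/2)sin x + 6cos 2x
E_3pi/2 f = (7/3)cos x - (1/2)sin x - 3sin 2x
(D + E_3pi/2) f = 6cos 2x - 3sin 2x
D (D + E_3pi/2) f = -6cos 2x - 12sin 2x
D D (D + E_3pi/2) f = -24cos 2x + 12sin 2x
(3D) D (D + E_3pi/2) f = -72cos 2x + 36sin 2x
E_alpha ((3D) D (D + E_3pi/2)) f = (20232/289)cos 2x + (11484/289)sin 2x

g(x) = (20232/289)cos 2x + (11484/289)sin 2x


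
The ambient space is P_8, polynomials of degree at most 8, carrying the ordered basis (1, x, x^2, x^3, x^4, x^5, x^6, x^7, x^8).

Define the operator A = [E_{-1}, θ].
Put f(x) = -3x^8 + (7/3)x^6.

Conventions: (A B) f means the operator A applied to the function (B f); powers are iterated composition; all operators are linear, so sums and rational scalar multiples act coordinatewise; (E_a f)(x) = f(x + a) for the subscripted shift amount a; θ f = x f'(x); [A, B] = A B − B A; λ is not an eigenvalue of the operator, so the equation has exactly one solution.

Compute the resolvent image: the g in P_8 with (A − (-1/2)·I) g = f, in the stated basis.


write g with unknown coordinates in the stated basis and equate coefficients in (A − (-1/2)·I) g = f
solving from the highest basis element down gives g = -6x^8 - 96x^7 - (2002/3)x^6 - 1960x^5 + 3640x^4 + 50960x^3 + 162736x^2 + 172536x - 42072
check: A g = 48x^7 + 336x^6 + 980x^5 - 1820x^4 - 25480x^3 - 81368x^2 - 86268x + 21036
so A g − (-1/2)·g = -3x^8 + (7/3)x^6 = f ✓

the result is g(x) = -6x^8 - 96x^7 - (2002/3)x^6 - 1960x^5 + 3640x^4 + 50960x^3 + 162736x^2 + 172536x - 42072


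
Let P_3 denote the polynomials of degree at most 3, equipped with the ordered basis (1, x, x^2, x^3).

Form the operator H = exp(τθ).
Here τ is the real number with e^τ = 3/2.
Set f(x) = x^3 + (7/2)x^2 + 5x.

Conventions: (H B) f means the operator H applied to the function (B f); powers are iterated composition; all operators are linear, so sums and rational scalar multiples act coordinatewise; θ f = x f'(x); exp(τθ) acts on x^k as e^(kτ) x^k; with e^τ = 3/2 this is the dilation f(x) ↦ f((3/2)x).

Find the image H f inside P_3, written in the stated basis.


exp(τθ) x^k = e^(kτ) x^k; with e^τ = 3/2 this sends x^k to (3/2)^k x^k
x ↦ 3/2 x
x^2 ↦ 9/4 x^2
x^3 ↦ 27/8 x^3
applying this coordinatewise to f: exp(τθ) f = (27/8)x^3 + (63/8)x^2 + (15/2)x

the result is g(x) = (27/8)x^3 + (63/8)x^2 + (15/2)x


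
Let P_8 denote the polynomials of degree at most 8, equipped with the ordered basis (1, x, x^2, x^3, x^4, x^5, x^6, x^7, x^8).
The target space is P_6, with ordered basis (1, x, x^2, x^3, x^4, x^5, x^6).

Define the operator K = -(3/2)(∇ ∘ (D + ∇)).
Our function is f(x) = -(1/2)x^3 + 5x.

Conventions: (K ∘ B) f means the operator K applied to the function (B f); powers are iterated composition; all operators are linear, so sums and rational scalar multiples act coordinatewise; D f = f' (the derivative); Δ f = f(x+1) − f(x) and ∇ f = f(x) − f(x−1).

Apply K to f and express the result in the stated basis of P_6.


D f = -(3/2)x^2 + 5
∇ f = -(3/2)x^2 + (3/2)x + 9/2
(D + ∇) f = -3x^2 + (3/2)x + 19/2
∇ (D + ∇) f = -6x + 9/2
(-(3/2)(∇ ∘ (D + ∇))) f = 9x - 27/4

the result is g(x) = 9x - 27/4


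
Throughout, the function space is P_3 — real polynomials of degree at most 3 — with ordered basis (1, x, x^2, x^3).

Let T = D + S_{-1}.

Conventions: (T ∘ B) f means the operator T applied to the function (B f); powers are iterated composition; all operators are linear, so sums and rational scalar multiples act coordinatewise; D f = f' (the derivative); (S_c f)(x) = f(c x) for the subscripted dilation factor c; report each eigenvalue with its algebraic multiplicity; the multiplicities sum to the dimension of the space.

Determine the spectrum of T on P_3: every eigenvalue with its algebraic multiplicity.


image of 1: 1
image of x: -x + 1
image of x^2: x^2 + 2x
image of x^3: -x^3 + 3x^2
the matrix is upper triangular; its diagonal is (1, -1, 1, -1)
for a triangular matrix the eigenvalues are the diagonal entries, with algebraic multiplicity their repetition count

λ = -1 (multiplicity 2), λ = 1 (multiplicity 2)


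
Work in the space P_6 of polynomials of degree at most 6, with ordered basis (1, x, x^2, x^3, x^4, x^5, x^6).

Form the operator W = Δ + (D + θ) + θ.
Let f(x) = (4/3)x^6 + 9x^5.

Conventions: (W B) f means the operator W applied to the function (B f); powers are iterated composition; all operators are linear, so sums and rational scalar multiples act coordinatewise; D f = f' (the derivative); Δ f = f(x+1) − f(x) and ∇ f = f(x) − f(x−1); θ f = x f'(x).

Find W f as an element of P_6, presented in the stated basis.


Δ f = 8x^5 + 65x^4 + (350/3)x^3 + 110x^2 + 53x + 31/3
D f = 8x^5 + 45x^4
θ f = 8x^6 + 45x^5
(D + θ) f = 8x^6 + 53x^5 + 45x^4
θ f = 8x^6 + 45x^5
(Δ + (D + θ) + θ) f = 16x^6 + 106x^5 + 110x^4 + (350/3)x^3 + 110x^2 + 53x + 31/3

the image equals g(x) = 16x^6 + 106x^5 + 110x^4 + (350/3)x^3 + 110x^2 + 53x + 31/3


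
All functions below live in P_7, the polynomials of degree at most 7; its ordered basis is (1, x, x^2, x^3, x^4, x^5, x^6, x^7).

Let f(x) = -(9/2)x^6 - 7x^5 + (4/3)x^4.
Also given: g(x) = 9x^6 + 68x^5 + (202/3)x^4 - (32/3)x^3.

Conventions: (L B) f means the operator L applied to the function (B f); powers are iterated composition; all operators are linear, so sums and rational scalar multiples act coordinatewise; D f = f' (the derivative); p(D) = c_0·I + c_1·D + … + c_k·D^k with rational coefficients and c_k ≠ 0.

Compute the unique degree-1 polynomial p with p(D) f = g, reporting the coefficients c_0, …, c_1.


p(D) = -2·I − 2·D, i.e. c_0 = -2, c_1 = -2

D^0 f = -(9/2)x^6 - 7x^5 + (4/3)x^4
D^1 f = -27x^5 - 35x^4 + (16/3)x^3
matching coefficients of g against c_0 f + c_1 Df + … from the top degree down determines the c_i
solution: c_0 = -2, c_1 = -2


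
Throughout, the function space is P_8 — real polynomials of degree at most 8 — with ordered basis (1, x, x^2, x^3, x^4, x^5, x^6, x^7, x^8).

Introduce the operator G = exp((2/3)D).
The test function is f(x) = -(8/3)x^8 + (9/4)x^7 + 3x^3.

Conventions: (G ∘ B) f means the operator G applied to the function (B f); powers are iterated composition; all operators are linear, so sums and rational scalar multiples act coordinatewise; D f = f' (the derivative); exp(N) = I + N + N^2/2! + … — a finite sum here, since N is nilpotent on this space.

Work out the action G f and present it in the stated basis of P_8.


the result is g(x) = -(8/3)x^8 - (431/36)x^7 - (1225/54)x^6 - (1883/81)x^5 - (3290/243)x^4 - (809/729)x^3 + (12394/2187)x^2 + (27124/6561)x + 18040/19683

order-1 term: -(128/9)x^7 + (21/2)x^6 + 6x^2
order-2 term: -(896/27)x^6 + 21x^5 + 4x
order-3 term: -(3584/81)x^5 + (70/3)x^4 + 8/9
order-4 term: -(8960/243)x^4 + (140/9)x^3
order-5 term: -(14336/729)x^3 + (56/9)x^2
order-6 term: -(14336/2187)x^2 + (112/81)x
order-7 term: -(8192/6561)x + 32/243
order-8 term: -2048/19683
the series for exp((2/3)D) f terminates at order 8
exp((2/3)D) f = -(8/3)x^8 - (431/36)x^7 - (1225/54)x^6 - (1883/81)x^5 - (3290/243)x^4 - (809/729)x^3 + (12394/2187)x^2 + (27124/6561)x + 18040/19683


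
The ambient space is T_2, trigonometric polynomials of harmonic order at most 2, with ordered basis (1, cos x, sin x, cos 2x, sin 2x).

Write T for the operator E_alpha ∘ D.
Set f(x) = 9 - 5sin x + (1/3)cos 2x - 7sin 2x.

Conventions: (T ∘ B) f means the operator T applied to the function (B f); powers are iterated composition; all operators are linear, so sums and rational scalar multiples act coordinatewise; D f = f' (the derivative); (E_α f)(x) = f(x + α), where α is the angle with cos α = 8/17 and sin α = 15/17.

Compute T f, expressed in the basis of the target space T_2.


D f = -5cos x - 14cos 2x - (2/3)sin 2x
E_alpha D f = -(40/17)cos x + (75/17)sin x + (2094/289)cos 2x + (10402/867)sin 2x

g(x) = -(40/17)cos x + (75/17)sin x + (2094/289)cos 2x + (10402/867)sin 2x


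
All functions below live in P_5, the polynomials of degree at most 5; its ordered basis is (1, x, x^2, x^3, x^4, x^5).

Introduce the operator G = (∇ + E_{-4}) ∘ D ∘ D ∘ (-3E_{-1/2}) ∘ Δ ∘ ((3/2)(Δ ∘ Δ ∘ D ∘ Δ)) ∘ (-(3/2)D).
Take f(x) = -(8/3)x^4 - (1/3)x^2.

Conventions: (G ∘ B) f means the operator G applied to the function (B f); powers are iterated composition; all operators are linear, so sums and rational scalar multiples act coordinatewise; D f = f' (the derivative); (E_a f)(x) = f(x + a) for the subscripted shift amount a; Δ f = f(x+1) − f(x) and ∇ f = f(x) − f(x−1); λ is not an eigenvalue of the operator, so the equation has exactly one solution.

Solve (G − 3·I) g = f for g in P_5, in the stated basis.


write g with unknown coordinates in the stated basis and equate coefficients in (G − 3·I) g = f
solving from the highest basis element down gives g = (8/9)x^4 + (1/9)x^2
check: G g = 0
so G g − 3·g = -(8/3)x^4 - (1/3)x^2 = f ✓

g(x) = (8/9)x^4 + (1/9)x^2


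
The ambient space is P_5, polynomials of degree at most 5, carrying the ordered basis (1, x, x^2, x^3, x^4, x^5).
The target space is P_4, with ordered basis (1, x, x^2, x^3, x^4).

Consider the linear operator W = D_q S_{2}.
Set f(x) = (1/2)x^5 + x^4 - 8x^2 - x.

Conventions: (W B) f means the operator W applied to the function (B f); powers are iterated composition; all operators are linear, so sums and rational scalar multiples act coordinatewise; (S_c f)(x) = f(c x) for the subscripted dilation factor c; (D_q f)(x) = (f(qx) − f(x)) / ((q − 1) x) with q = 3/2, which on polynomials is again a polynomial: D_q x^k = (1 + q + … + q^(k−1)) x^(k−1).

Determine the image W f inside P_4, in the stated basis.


S_{2} f = 16x^5 + 16x^4 - 32x^2 - 2x
D_q S_{2} f = 211x^4 + 130x^3 - 80x - 2

g(x) = 211x^4 + 130x^3 - 80x - 2
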